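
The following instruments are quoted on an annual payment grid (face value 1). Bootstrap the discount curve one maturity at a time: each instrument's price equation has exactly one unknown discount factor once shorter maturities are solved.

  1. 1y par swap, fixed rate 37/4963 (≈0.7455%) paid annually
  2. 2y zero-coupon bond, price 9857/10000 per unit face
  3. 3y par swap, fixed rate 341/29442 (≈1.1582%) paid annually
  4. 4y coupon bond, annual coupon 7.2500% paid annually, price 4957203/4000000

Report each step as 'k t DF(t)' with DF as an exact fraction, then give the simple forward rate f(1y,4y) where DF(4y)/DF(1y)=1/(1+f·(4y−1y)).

1 1 4963/5000
2 2 9857/10000
3 3 9659/10000
4 4 1913/2000
f(1y,4y) = ((4963/5000)/(1913/2000) − 1)/(3) = 361/28695 ≈ 1.2581%

step 1 [1y] swap r/1=37/4963: DF=(1 − 37/4963·(0))/(1+37/4963) = 4963/5000 ≈ 0.992600
step 2 [2y] zero: DF = P = 9857/10000 ≈ 0.985700
step 3 [3y] swap r/1=341/29442: DF=(1 − 341/29442·(0.992600+0.985700))/(1+341/29442) = 9659/10000 ≈ 0.965900
step 4 [4y] bond c/1=29/400: DF=(4957203/4000000 − 29/400·(0.992600+0.985700+0.965900))/(1+29/400) = 1913/2000 ≈ 0.956500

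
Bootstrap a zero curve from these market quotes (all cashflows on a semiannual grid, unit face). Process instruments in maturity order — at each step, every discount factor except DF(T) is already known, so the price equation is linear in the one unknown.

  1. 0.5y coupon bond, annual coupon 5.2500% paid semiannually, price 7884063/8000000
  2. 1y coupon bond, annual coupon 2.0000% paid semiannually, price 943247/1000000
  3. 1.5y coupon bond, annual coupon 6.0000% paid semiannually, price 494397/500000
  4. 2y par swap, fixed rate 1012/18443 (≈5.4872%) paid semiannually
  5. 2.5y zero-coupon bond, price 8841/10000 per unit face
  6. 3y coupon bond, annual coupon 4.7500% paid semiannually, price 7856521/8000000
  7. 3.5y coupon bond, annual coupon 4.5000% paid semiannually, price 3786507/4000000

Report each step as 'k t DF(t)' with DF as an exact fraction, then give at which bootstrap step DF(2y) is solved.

1 1/2 9603/10000
2 1 2311/2500
3 3/2 9051/10000
4 2 2247/2500
5 5/2 8841/10000
6 3 2133/2500
7 7/2 504/625
DF(2y) is solved at step 4

step 1 [0.5y] bond c/2=21/800: DF=(7884063/8000000 − 21/800·(0))/(1+21/800) = 9603/10000 ≈ 0.960300
step 2 [1y] bond c/2=1/100: DF=(943247/1000000 − 1/100·(0.960300))/(1+1/100) = 2311/2500 ≈ 0.924400
step 3 [1.5y] bond c/2=3/100: DF=(494397/500000 − 3/100·(0.960300+0.924400))/(1+3/100) = 9051/10000 ≈ 0.905100
step 4 [2y] swap r/2=506/18443: DF=(1 − 506/18443·(0.960300+0.924400+0.905100))/(1+506/18443) = 2247/2500 ≈ 0.898800
step 5 [2.5y] zero: DF = P = 8841/10000 ≈ 0.884100
step 6 [3y] bond c/2=19/800: DF=(7856521/8000000 − 19/800·(0.960300+0.924400+0.905100+0.898800+0.884100))/(1+19/800) = 2133/2500 ≈ 0.853200
step 7 [3.5y] bond c/2=9/400: DF=(3786507/4000000 − 9/400·(0.960300+0.924400+0.905100+0.898800+0.884100+0.853200))/(1+9/400) = 504/625 ≈ 0.806400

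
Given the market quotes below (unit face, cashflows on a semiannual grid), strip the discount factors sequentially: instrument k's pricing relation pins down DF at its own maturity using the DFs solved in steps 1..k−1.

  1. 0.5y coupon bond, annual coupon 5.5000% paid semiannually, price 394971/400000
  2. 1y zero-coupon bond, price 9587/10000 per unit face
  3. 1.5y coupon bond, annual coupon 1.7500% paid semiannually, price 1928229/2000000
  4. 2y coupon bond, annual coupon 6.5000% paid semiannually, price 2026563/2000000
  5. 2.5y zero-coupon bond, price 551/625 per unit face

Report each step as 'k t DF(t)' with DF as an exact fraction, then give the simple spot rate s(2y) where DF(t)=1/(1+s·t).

1 1/2 961/1000
2 1 9587/10000
3 3/2 9391/10000
4 2 4457/5000
5 5/2 551/625
s(2y) = (1/(4457/5000) − 1)/(2) = 543/8914 ≈ 6.0915%

step 1 [0.5y] bond c/2=11/400: DF=(394971/400000 − 11/400·(0))/(1+11/400) = 961/1000 ≈ 0.961000
step 2 [1y] zero: DF = P = 9587/10000 ≈ 0.958700
step 3 [1.5y] bond c/2=7/800: DF=(1928229/2000000 − 7/800·(0.961000+0.958700))/(1+7/800) = 9391/10000 ≈ 0.939100
step 4 [2y] bond c/2=13/400: DF=(2026563/2000000 − 13/400·(0.961000+0.958700+0.939100))/(1+13/400) = 4457/5000 ≈ 0.891400
step 5 [2.5y] zero: DF = P = 551/625 ≈ 0.881600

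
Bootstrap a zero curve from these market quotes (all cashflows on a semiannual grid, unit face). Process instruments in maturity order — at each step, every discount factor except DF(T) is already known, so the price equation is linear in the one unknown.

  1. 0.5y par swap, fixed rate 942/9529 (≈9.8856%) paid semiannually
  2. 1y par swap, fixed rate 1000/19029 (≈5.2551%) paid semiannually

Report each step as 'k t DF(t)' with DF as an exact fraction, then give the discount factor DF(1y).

1 1/2 9529/10000
2 1 19/20
DF(1y) = 19/20 ≈ 0.950000

step 1 [0.5y] swap r/2=471/9529: DF=(1 − 471/9529·(0))/(1+471/9529) = 9529/10000 ≈ 0.952900
step 2 [1y] swap r/2=500/19029: DF=(1 − 500/19029·(0.952900))/(1+500/19029) = 19/20 ≈ 0.950000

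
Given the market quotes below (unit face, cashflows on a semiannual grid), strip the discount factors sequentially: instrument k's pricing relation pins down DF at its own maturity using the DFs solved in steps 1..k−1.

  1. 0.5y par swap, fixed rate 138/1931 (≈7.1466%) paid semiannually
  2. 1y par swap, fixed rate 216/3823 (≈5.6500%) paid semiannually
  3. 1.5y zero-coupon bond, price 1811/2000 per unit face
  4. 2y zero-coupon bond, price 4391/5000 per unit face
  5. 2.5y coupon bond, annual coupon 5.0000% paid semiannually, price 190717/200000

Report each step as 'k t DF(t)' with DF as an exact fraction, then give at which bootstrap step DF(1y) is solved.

step 1 [0.5y] swap r/2=69/1931: DF=(1 − 69/1931·(0))/(1+69/1931) = 1931/2000 ≈ 0.965500
step 2 [1y] swap r/2=108/3823: DF=(1 − 108/3823·(0.965500))/(1+108/3823) = 473/500 ≈ 0.946000
step 3 [1.5y] zero: DF = P = 1811/2000 ≈ 0.905500
step 4 [2y] zero: DF = P = 4391/5000 ≈ 0.878200
step 5 [2.5y] bond c/2=1/40: DF=(190717/200000 − 1/40·(0.965500+0.946000+0.905500+0.878200))/(1+1/40) = 4201/5000 ≈ 0.840200

1 1/2 1931/2000
2 1 473/500
3 3/2 1811/2000
4 2 4391/5000
5 5/2 4201/5000
DF(1y) is solved at step 2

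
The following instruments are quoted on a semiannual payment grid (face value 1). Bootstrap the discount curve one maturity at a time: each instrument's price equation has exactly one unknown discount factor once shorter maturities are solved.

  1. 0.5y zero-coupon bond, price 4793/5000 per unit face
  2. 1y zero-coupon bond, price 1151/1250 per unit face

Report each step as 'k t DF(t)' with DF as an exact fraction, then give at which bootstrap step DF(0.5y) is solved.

step 1 [0.5y] zero: DF = P = 4793/5000 ≈ 0.958600
step 2 [1y] zero: DF = P = 1151/1250 ≈ 0.920800

1 1/2 4793/5000
2 1 1151/1250
DF(0.5y) is solved at step 1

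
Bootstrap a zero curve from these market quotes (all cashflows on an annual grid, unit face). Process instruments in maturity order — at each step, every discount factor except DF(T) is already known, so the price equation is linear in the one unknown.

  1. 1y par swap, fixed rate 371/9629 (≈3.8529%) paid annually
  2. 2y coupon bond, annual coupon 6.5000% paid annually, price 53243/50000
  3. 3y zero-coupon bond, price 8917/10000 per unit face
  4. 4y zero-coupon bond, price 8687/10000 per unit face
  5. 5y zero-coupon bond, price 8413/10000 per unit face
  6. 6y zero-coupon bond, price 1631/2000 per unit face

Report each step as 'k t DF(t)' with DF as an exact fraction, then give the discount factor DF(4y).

step 1 [1y] swap r/1=371/9629: DF=(1 − 371/9629·(0))/(1+371/9629) = 9629/10000 ≈ 0.962900
step 2 [2y] bond c/1=13/200: DF=(53243/50000 − 13/200·(0.962900))/(1+13/200) = 9411/10000 ≈ 0.941100
step 3 [3y] zero: DF = P = 8917/10000 ≈ 0.891700
step 4 [4y] zero: DF = P = 8687/10000 ≈ 0.868700
step 5 [5y] zero: DF = P = 8413/10000 ≈ 0.841300
step 6 [6y] zero: DF = P = 1631/2000 ≈ 0.815500

1 1 9629/10000
2 2 9411/10000
3 3 8917/10000
4 4 8687/10000
5 5 8413/10000
6 6 1631/2000
DF(4y) = 8687/10000 ≈ 0.868700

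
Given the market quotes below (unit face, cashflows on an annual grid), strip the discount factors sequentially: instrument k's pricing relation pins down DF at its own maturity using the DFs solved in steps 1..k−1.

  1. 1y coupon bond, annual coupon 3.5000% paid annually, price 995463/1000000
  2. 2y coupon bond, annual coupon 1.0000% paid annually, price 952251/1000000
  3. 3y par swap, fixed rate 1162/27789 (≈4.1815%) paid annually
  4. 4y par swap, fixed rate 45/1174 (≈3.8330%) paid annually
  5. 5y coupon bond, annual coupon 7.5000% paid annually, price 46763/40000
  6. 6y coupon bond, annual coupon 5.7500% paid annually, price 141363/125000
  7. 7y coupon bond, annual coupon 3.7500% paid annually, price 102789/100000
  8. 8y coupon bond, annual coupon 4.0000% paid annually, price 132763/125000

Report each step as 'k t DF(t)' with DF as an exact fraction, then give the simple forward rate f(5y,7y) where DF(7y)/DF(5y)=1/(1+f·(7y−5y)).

1 1 4809/5000
2 2 9333/10000
3 3 4419/5000
4 4 1721/2000
5 5 521/625
6 6 4131/5000
7 7 999/1250
8 8 7867/10000
f(5y,7y) = ((521/625)/(999/1250) − 1)/(2) = 43/1998 ≈ 2.1522%

step 1 [1y] bond c/1=7/200: DF=(995463/1000000 − 7/200·(0))/(1+7/200) = 4809/5000 ≈ 0.961800
step 2 [2y] bond c/1=1/100: DF=(952251/1000000 − 1/100·(0.961800))/(1+1/100) = 9333/10000 ≈ 0.933300
step 3 [3y] swap r/1=1162/27789: DF=(1 − 1162/27789·(0.961800+0.933300))/(1+1162/27789) = 4419/5000 ≈ 0.883800
step 4 [4y] swap r/1=45/1174: DF=(1 − 45/1174·(0.961800+0.933300+0.883800))/(1+45/1174) = 1721/2000 ≈ 0.860500
step 5 [5y] bond c/1=3/40: DF=(46763/40000 − 3/40·(0.961800+0.933300+0.883800+0.860500))/(1+3/40) = 521/625 ≈ 0.833600
step 6 [6y] bond c/1=23/400: DF=(141363/125000 − 23/400·(0.961800+0.933300+0.883800+0.860500+0.833600))/(1+23/400) = 4131/5000 ≈ 0.826200
step 7 [7y] bond c/1=3/80: DF=(102789/100000 − 3/80·(0.961800+0.933300+0.883800+0.860500+0.833600+0.826200))/(1+3/80) = 999/1250 ≈ 0.799200
step 8 [8y] bond c/1=1/25: DF=(132763/125000 − 1/25·(0.961800+0.933300+0.883800+0.860500+0.833600+0.826200+0.799200))/(1+1/25) = 7867/10000 ≈ 0.786700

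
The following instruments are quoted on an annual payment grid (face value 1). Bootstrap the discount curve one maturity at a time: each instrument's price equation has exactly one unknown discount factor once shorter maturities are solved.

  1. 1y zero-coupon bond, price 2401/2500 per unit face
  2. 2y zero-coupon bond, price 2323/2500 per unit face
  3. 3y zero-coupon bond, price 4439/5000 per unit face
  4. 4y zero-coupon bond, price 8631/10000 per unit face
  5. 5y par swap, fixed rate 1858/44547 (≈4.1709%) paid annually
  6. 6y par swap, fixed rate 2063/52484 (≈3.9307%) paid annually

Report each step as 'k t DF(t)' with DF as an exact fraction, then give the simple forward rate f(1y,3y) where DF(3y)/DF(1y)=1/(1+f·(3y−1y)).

1 1 2401/2500
2 2 2323/2500
3 3 4439/5000
4 4 8631/10000
5 5 4071/5000
6 6 7937/10000
f(1y,3y) = ((2401/2500)/(4439/5000) − 1)/(2) = 363/8878 ≈ 4.0888%

step 1 [1y] zero: DF = P = 2401/2500 ≈ 0.960400
step 2 [2y] zero: DF = P = 2323/2500 ≈ 0.929200
step 3 [3y] zero: DF = P = 4439/5000 ≈ 0.887800
step 4 [4y] zero: DF = P = 8631/10000 ≈ 0.863100
step 5 [5y] swap r/1=1858/44547: DF=(1 − 1858/44547·(0.960400+0.929200+0.887800+0.863100))/(1+1858/44547) = 4071/5000 ≈ 0.814200
step 6 [6y] swap r/1=2063/52484: DF=(1 − 2063/52484·(0.960400+0.929200+0.887800+0.863100+0.814200))/(1+2063/52484) = 7937/10000 ≈ 0.793700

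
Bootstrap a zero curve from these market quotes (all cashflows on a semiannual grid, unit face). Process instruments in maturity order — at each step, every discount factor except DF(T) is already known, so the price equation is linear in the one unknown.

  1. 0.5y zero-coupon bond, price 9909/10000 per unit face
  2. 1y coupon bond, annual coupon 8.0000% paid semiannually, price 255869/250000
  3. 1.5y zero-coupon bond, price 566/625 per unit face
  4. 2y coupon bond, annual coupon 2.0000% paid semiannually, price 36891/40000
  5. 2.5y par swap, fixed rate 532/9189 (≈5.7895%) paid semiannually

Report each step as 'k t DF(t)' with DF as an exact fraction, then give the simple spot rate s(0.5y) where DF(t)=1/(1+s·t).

step 1 [0.5y] zero: DF = P = 9909/10000 ≈ 0.990900
step 2 [1y] bond c/2=1/25: DF=(255869/250000 − 1/25·(0.990900))/(1+1/25) = 473/500 ≈ 0.946000
step 3 [1.5y] zero: DF = P = 566/625 ≈ 0.905600
step 4 [2y] bond c/2=1/100: DF=(36891/40000 − 1/100·(0.990900+0.946000+0.905600))/(1+1/100) = 177/200 ≈ 0.885000
step 5 [2.5y] swap r/2=266/9189: DF=(1 − 266/9189·(0.990900+0.946000+0.905600+0.885000))/(1+266/9189) = 867/1000 ≈ 0.867000

1 1/2 9909/10000
2 1 473/500
3 3/2 566/625
4 2 177/200
5 5/2 867/1000
s(0.5y) = (1/(9909/10000) − 1)/(1/2) = 182/9909 ≈ 1.8367%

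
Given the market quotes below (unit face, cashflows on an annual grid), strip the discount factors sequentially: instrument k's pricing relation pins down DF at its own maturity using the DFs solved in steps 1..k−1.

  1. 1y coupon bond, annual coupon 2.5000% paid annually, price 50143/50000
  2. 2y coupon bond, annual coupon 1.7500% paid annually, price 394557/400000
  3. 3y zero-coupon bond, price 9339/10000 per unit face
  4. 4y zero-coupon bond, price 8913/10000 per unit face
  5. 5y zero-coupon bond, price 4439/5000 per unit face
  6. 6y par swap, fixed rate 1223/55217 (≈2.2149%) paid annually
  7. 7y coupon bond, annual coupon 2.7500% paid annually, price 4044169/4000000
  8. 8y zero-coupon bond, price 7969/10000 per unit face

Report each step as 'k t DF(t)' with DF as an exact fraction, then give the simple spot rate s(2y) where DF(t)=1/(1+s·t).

1 1 1223/1250
2 2 4763/5000
3 3 9339/10000
4 4 8913/10000
5 5 4439/5000
6 6 8777/10000
7 7 4181/5000
8 8 7969/10000
s(2y) = (1/(4763/5000) − 1)/(2) = 237/9526 ≈ 2.4879%

step 1 [1y] bond c/1=1/40: DF=(50143/50000 − 1/40·(0))/(1+1/40) = 1223/1250 ≈ 0.978400
step 2 [2y] bond c/1=7/400: DF=(394557/400000 − 7/400·(0.978400))/(1+7/400) = 4763/5000 ≈ 0.952600
step 3 [3y] zero: DF = P = 9339/10000 ≈ 0.933900
step 4 [4y] zero: DF = P = 8913/10000 ≈ 0.891300
step 5 [5y] zero: DF = P = 4439/5000 ≈ 0.887800
step 6 [6y] swap r/1=1223/55217: DF=(1 − 1223/55217·(0.978400+0.952600+0.933900+0.891300+0.887800))/(1+1223/55217) = 8777/10000 ≈ 0.877700
step 7 [7y] bond c/1=11/400: DF=(4044169/4000000 − 11/400·(0.978400+0.952600+0.933900+0.891300+0.887800+0.877700))/(1+11/400) = 4181/5000 ≈ 0.836200
step 8 [8y] zero: DF = P = 7969/10000 ≈ 0.796900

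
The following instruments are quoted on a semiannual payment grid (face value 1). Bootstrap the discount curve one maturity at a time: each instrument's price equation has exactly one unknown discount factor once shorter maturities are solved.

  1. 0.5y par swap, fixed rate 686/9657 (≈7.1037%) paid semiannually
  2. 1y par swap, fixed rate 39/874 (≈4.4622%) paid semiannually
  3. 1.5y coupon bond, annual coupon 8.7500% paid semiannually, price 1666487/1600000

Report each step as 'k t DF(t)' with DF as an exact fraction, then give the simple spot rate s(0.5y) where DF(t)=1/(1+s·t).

step 1 [0.5y] swap r/2=343/9657: DF=(1 − 343/9657·(0))/(1+343/9657) = 9657/10000 ≈ 0.965700
step 2 [1y] swap r/2=39/1748: DF=(1 − 39/1748·(0.965700))/(1+39/1748) = 9571/10000 ≈ 0.957100
step 3 [1.5y] bond c/2=7/160: DF=(1666487/1600000 − 7/160·(0.965700+0.957100))/(1+7/160) = 9173/10000 ≈ 0.917300

1 1/2 9657/10000
2 1 9571/10000
3 3/2 9173/10000
s(0.5y) = (1/(9657/10000) − 1)/(1/2) = 686/9657 ≈ 7.1037%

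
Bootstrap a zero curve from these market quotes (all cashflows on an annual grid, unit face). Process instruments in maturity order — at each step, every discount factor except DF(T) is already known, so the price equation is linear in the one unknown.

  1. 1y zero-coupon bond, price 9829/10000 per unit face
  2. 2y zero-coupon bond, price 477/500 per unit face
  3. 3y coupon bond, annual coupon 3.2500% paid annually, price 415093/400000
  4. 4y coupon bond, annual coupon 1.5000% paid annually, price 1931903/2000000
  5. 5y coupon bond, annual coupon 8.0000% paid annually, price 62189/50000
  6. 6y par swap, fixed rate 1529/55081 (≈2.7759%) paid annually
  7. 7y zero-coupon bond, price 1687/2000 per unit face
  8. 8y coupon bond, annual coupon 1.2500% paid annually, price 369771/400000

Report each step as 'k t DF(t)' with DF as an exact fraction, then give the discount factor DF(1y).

step 1 [1y] zero: DF = P = 9829/10000 ≈ 0.982900
step 2 [2y] zero: DF = P = 477/500 ≈ 0.954000
step 3 [3y] bond c/1=13/400: DF=(415093/400000 − 13/400·(0.982900+0.954000))/(1+13/400) = 9441/10000 ≈ 0.944100
step 4 [4y] bond c/1=3/200: DF=(1931903/2000000 − 3/200·(0.982900+0.954000+0.944100))/(1+3/200) = 9091/10000 ≈ 0.909100
step 5 [5y] bond c/1=2/25: DF=(62189/50000 − 2/25·(0.982900+0.954000+0.944100+0.909100))/(1+2/25) = 8709/10000 ≈ 0.870900
step 6 [6y] swap r/1=1529/55081: DF=(1 − 1529/55081·(0.982900+0.954000+0.944100+0.909100+0.870900))/(1+1529/55081) = 8471/10000 ≈ 0.847100
step 7 [7y] zero: DF = P = 1687/2000 ≈ 0.843500
step 8 [8y] bond c/1=1/80: DF=(369771/400000 − 1/80·(0.982900+0.954000+0.944100+0.909100+0.870900+0.847100+0.843500))/(1+1/80) = 4173/5000 ≈ 0.834600

1 1 9829/10000
2 2 477/500
3 3 9441/10000
4 4 9091/10000
5 5 8709/10000
6 6 8471/10000
7 7 1687/2000
8 8 4173/5000
DF(1y) = 9829/10000 ≈ 0.982900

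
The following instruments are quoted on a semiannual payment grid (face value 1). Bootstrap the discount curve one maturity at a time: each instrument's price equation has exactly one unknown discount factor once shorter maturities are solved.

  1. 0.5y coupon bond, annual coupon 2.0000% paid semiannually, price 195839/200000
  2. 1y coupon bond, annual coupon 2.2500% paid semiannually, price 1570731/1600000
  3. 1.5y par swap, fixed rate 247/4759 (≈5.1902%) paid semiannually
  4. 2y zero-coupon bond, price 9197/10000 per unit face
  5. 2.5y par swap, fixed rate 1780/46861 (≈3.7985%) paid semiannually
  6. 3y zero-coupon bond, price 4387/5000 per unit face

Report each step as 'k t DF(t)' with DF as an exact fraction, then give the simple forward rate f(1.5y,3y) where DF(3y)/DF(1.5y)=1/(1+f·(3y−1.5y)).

1 1/2 1939/2000
2 1 24/25
3 3/2 9259/10000
4 2 9197/10000
5 5/2 911/1000
6 3 4387/5000
f(1.5y,3y) = ((9259/10000)/(4387/5000) − 1)/(3/2) = 485/13161 ≈ 3.6851%

step 1 [0.5y] bond c/2=1/100: DF=(195839/200000 − 1/100·(0))/(1+1/100) = 1939/2000 ≈ 0.969500
step 2 [1y] bond c/2=9/800: DF=(1570731/1600000 − 9/800·(0.969500))/(1+9/800) = 24/25 ≈ 0.960000
step 3 [1.5y] swap r/2=247/9518: DF=(1 − 247/9518·(0.969500+0.960000))/(1+247/9518) = 9259/10000 ≈ 0.925900
step 4 [2y] zero: DF = P = 9197/10000 ≈ 0.919700
step 5 [2.5y] swap r/2=890/46861: DF=(1 − 890/46861·(0.969500+0.960000+0.925900+0.919700))/(1+890/46861) = 911/1000 ≈ 0.911000
step 6 [3y] zero: DF = P = 4387/5000 ≈ 0.877400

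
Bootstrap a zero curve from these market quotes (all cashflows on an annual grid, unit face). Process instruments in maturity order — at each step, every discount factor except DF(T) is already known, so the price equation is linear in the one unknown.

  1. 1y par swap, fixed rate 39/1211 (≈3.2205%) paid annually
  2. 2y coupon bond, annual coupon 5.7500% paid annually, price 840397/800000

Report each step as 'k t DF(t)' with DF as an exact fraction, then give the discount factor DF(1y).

1 1 1211/1250
2 2 9407/10000
DF(1y) = 1211/1250 ≈ 0.968800

step 1 [1y] swap r/1=39/1211: DF=(1 − 39/1211·(0))/(1+39/1211) = 1211/1250 ≈ 0.968800
step 2 [2y] bond c/1=23/400: DF=(840397/800000 − 23/400·(0.968800))/(1+23/400) = 9407/10000 ≈ 0.940700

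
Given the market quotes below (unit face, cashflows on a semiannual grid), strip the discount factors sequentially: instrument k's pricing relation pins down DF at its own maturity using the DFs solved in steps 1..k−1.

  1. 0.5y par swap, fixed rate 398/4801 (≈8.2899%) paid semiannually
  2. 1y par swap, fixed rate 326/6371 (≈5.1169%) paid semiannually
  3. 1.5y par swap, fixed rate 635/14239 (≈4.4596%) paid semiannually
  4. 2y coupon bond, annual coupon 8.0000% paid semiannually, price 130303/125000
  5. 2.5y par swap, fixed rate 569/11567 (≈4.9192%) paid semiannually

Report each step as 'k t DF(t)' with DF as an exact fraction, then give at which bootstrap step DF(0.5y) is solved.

1 1/2 4801/5000
2 1 9511/10000
3 3/2 1873/2000
4 2 558/625
5 5/2 4431/5000
DF(0.5y) is solved at step 1

step 1 [0.5y] swap r/2=199/4801: DF=(1 − 199/4801·(0))/(1+199/4801) = 4801/5000 ≈ 0.960200
step 2 [1y] swap r/2=163/6371: DF=(1 − 163/6371·(0.960200))/(1+163/6371) = 9511/10000 ≈ 0.951100
step 3 [1.5y] swap r/2=635/28478: DF=(1 − 635/28478·(0.960200+0.951100))/(1+635/28478) = 1873/2000 ≈ 0.936500
step 4 [2y] bond c/2=1/25: DF=(130303/125000 − 1/25·(0.960200+0.951100+0.936500))/(1+1/25) = 558/625 ≈ 0.892800
step 5 [2.5y] swap r/2=569/23134: DF=(1 − 569/23134·(0.960200+0.951100+0.936500+0.892800))/(1+569/23134) = 4431/5000 ≈ 0.886200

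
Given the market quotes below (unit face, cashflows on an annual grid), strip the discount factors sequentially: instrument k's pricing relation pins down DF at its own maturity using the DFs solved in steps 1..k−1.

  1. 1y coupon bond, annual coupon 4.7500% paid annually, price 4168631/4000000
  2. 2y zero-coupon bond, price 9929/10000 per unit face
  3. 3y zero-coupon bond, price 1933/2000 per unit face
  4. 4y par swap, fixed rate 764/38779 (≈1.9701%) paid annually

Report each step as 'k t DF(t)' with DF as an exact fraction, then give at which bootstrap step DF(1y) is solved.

1 1 9949/10000
2 2 9929/10000
3 3 1933/2000
4 4 2309/2500
DF(1y) is solved at step 1

step 1 [1y] bond c/1=19/400: DF=(4168631/4000000 − 19/400·(0))/(1+19/400) = 9949/10000 ≈ 0.994900
step 2 [2y] zero: DF = P = 9929/10000 ≈ 0.992900
step 3 [3y] zero: DF = P = 1933/2000 ≈ 0.966500
step 4 [4y] swap r/1=764/38779: DF=(1 − 764/38779·(0.994900+0.992900+0.966500))/(1+764/38779) = 2309/2500 ≈ 0.923600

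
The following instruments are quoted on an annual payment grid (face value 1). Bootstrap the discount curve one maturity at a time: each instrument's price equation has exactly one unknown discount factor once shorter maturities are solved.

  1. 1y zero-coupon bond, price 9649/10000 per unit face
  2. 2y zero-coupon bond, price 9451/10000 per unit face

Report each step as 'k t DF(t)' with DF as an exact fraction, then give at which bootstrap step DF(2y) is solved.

1 1 9649/10000
2 2 9451/10000
DF(2y) is solved at step 2

step 1 [1y] zero: DF = P = 9649/10000 ≈ 0.964900
step 2 [2y] zero: DF = P = 9451/10000 ≈ 0.945100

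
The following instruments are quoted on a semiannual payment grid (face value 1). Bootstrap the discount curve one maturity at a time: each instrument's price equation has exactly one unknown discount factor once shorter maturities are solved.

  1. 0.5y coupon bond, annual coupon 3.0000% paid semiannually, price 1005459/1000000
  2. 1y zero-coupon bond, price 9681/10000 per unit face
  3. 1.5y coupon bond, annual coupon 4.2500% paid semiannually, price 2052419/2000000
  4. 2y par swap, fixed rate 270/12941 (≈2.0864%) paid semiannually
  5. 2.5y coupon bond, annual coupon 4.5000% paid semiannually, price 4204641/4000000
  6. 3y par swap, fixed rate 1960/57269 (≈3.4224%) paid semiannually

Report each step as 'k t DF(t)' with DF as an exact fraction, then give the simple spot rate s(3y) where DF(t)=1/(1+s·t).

step 1 [0.5y] bond c/2=3/200: DF=(1005459/1000000 − 3/200·(0))/(1+3/200) = 4953/5000 ≈ 0.990600
step 2 [1y] zero: DF = P = 9681/10000 ≈ 0.968100
step 3 [1.5y] bond c/2=17/800: DF=(2052419/2000000 − 17/800·(0.990600+0.968100))/(1+17/800) = 9641/10000 ≈ 0.964100
step 4 [2y] swap r/2=135/12941: DF=(1 − 135/12941·(0.990600+0.968100+0.964100))/(1+135/12941) = 1919/2000 ≈ 0.959500
step 5 [2.5y] bond c/2=9/400: DF=(4204641/4000000 − 9/400·(0.990600+0.968100+0.964100+0.959500))/(1+9/400) = 4713/5000 ≈ 0.942600
step 6 [3y] swap r/2=980/57269: DF=(1 − 980/57269·(0.990600+0.968100+0.964100+0.959500+0.942600))/(1+980/57269) = 451/500 ≈ 0.902000

1 1/2 4953/5000
2 1 9681/10000
3 3/2 9641/10000
4 2 1919/2000
5 5/2 4713/5000
6 3 451/500
s(3y) = (1/(451/500) − 1)/(3) = 49/1353 ≈ 3.6216%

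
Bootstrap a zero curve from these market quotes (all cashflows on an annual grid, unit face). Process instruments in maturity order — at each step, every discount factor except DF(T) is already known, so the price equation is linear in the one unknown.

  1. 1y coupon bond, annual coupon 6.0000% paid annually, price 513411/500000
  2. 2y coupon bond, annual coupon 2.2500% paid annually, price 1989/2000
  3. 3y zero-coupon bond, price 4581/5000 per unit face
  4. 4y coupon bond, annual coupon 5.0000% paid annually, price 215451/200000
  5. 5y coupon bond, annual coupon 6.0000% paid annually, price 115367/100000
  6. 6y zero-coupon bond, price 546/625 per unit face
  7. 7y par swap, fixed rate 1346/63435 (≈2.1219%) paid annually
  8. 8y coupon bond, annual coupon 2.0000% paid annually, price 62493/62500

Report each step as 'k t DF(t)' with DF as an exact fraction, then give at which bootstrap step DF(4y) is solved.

1 1 9687/10000
2 2 9513/10000
3 3 4581/5000
4 4 8909/10000
5 5 4387/5000
6 6 546/625
7 7 4327/5000
8 8 8559/10000
DF(4y) is solved at step 4

step 1 [1y] bond c/1=3/50: DF=(513411/500000 − 3/50·(0))/(1+3/50) = 9687/10000 ≈ 0.968700
step 2 [2y] bond c/1=9/400: DF=(1989/2000 − 9/400·(0.968700))/(1+9/400) = 9513/10000 ≈ 0.951300
step 3 [3y] zero: DF = P = 4581/5000 ≈ 0.916200
step 4 [4y] bond c/1=1/20: DF=(215451/200000 − 1/20·(0.968700+0.951300+0.916200))/(1+1/20) = 8909/10000 ≈ 0.890900
step 5 [5y] bond c/1=3/50: DF=(115367/100000 − 3/50·(0.968700+0.951300+0.916200+0.890900))/(1+3/50) = 4387/5000 ≈ 0.877400
step 6 [6y] zero: DF = P = 546/625 ≈ 0.873600
step 7 [7y] swap r/1=1346/63435: DF=(1 − 1346/63435·(0.968700+0.951300+0.916200+0.890900+0.877400+0.873600))/(1+1346/63435) = 4327/5000 ≈ 0.865400
step 8 [8y] bond c/1=1/50: DF=(62493/62500 − 1/50·(0.968700+0.951300+0.916200+0.890900+0.877400+0.873600+0.865400))/(1+1/50) = 8559/10000 ≈ 0.855900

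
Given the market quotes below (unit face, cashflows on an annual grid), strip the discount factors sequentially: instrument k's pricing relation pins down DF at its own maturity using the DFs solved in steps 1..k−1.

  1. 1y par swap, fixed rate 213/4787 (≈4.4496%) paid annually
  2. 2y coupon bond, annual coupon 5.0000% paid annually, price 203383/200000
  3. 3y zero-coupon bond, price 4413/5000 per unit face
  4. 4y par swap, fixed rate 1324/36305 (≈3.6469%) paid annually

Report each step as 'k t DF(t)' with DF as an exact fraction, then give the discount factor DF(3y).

1 1 4787/5000
2 2 9229/10000
3 3 4413/5000
4 4 2169/2500
DF(3y) = 4413/5000 ≈ 0.882600

step 1 [1y] swap r/1=213/4787: DF=(1 − 213/4787·(0))/(1+213/4787) = 4787/5000 ≈ 0.957400
step 2 [2y] bond c/1=1/20: DF=(203383/200000 − 1/20·(0.957400))/(1+1/20) = 9229/10000 ≈ 0.922900
step 3 [3y] zero: DF = P = 4413/5000 ≈ 0.882600
step 4 [4y] swap r/1=1324/36305: DF=(1 − 1324/36305·(0.957400+0.922900+0.882600))/(1+1324/36305) = 2169/2500 ≈ 0.867600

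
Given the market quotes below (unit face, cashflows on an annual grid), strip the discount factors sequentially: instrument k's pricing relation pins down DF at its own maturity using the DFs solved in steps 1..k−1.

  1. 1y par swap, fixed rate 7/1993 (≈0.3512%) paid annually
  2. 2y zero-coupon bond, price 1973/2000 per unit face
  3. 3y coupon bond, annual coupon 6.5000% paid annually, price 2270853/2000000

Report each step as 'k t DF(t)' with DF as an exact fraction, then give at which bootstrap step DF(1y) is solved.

1 1 1993/2000
2 2 1973/2000
3 3 9451/10000
DF(1y) is solved at step 1

step 1 [1y] swap r/1=7/1993: DF=(1 − 7/1993·(0))/(1+7/1993) = 1993/2000 ≈ 0.996500
step 2 [2y] zero: DF = P = 1973/2000 ≈ 0.986500
step 3 [3y] bond c/1=13/200: DF=(2270853/2000000 − 13/200·(0.996500+0.986500))/(1+13/200) = 9451/10000 ≈ 0.945100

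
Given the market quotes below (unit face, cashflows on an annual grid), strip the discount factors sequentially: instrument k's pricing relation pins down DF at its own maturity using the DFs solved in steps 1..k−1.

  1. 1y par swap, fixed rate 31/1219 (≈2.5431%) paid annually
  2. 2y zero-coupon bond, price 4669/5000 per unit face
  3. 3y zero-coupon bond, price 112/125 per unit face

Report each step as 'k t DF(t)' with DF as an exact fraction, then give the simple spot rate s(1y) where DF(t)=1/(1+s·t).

step 1 [1y] swap r/1=31/1219: DF=(1 − 31/1219·(0))/(1+31/1219) = 1219/1250 ≈ 0.975200
step 2 [2y] zero: DF = P = 4669/5000 ≈ 0.933800
step 3 [3y] zero: DF = P = 112/125 ≈ 0.896000

1 1 1219/1250
2 2 4669/5000
3 3 112/125
s(1y) = (1/(1219/1250) − 1)/(1) = 31/1219 ≈ 2.5431%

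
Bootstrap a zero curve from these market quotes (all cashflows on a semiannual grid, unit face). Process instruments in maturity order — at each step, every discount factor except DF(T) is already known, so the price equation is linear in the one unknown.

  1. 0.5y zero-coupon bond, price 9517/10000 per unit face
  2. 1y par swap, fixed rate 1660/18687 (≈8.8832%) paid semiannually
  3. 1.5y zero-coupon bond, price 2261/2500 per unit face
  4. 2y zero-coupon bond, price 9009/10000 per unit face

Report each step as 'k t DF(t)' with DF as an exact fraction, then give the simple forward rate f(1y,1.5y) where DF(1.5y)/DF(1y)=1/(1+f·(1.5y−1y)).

1 1/2 9517/10000
2 1 917/1000
3 3/2 2261/2500
4 2 9009/10000
f(1y,1.5y) = ((917/1000)/(2261/2500) − 1)/(1/2) = 9/323 ≈ 2.7864%

step 1 [0.5y] zero: DF = P = 9517/10000 ≈ 0.951700
step 2 [1y] swap r/2=830/18687: DF=(1 − 830/18687·(0.951700))/(1+830/18687) = 917/1000 ≈ 0.917000
step 3 [1.5y] zero: DF = P = 2261/2500 ≈ 0.904400
step 4 [2y] zero: DF = P = 9009/10000 ≈ 0.900900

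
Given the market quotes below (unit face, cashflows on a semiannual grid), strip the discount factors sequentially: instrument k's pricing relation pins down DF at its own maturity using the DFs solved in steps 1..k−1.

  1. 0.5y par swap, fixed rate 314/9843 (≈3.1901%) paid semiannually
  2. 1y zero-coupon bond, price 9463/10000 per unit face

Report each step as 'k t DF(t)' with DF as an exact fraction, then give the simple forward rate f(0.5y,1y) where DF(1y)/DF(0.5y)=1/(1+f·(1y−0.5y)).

step 1 [0.5y] swap r/2=157/9843: DF=(1 − 157/9843·(0))/(1+157/9843) = 9843/10000 ≈ 0.984300
step 2 [1y] zero: DF = P = 9463/10000 ≈ 0.946300

1 1/2 9843/10000
2 1 9463/10000
f(0.5y,1y) = ((9843/10000)/(9463/10000) − 1)/(1/2) = 760/9463 ≈ 8.0313%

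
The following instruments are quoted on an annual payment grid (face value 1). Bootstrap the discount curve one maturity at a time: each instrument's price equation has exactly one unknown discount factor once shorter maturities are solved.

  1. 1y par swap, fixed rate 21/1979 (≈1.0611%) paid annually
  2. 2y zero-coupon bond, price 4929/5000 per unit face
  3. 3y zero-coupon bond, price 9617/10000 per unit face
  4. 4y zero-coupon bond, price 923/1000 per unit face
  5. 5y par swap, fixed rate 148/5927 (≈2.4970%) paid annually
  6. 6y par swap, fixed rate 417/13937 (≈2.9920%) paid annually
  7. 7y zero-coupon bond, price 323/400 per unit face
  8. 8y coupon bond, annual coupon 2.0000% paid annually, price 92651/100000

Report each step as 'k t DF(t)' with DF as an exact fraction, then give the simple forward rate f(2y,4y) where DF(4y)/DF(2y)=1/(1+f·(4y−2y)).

step 1 [1y] swap r/1=21/1979: DF=(1 − 21/1979·(0))/(1+21/1979) = 1979/2000 ≈ 0.989500
step 2 [2y] zero: DF = P = 4929/5000 ≈ 0.985800
step 3 [3y] zero: DF = P = 9617/10000 ≈ 0.961700
step 4 [4y] zero: DF = P = 923/1000 ≈ 0.923000
step 5 [5y] swap r/1=148/5927: DF=(1 − 148/5927·(0.989500+0.985800+0.961700+0.923000))/(1+148/5927) = 551/625 ≈ 0.881600
step 6 [6y] swap r/1=417/13937: DF=(1 − 417/13937·(0.989500+0.985800+0.961700+0.923000+0.881600))/(1+417/13937) = 2083/2500 ≈ 0.833200
step 7 [7y] zero: DF = P = 323/400 ≈ 0.807500
step 8 [8y] bond c/1=1/50: DF=(92651/100000 − 1/50·(0.989500+0.985800+0.961700+0.923000+0.881600+0.833200+0.807500))/(1+1/50) = 979/1250 ≈ 0.783200

1 1 1979/2000
2 2 4929/5000
3 3 9617/10000
4 4 923/1000
5 5 551/625
6 6 2083/2500
7 7 323/400
8 8 979/1250
f(2y,4y) = ((4929/5000)/(923/1000) − 1)/(2) = 157/4615 ≈ 3.4020%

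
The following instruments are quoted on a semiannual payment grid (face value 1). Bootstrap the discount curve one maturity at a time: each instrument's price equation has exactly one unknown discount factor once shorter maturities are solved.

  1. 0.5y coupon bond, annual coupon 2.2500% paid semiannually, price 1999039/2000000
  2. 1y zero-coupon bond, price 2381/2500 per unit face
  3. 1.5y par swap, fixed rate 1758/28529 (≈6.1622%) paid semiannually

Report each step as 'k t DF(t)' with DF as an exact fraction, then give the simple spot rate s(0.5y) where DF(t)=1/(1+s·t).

1 1/2 2471/2500
2 1 2381/2500
3 3/2 9121/10000
s(0.5y) = (1/(2471/2500) − 1)/(1/2) = 58/2471 ≈ 2.3472%

step 1 [0.5y] bond c/2=9/800: DF=(1999039/2000000 − 9/800·(0))/(1+9/800) = 2471/2500 ≈ 0.988400
step 2 [1y] zero: DF = P = 2381/2500 ≈ 0.952400
step 3 [1.5y] swap r/2=879/28529: DF=(1 − 879/28529·(0.988400+0.952400))/(1+879/28529) = 9121/10000 ≈ 0.912100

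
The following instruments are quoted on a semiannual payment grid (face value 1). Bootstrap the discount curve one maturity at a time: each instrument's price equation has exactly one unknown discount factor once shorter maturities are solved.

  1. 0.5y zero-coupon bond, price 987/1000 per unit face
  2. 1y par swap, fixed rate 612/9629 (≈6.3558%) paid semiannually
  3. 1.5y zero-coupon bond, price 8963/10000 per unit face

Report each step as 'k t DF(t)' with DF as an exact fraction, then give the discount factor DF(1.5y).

step 1 [0.5y] zero: DF = P = 987/1000 ≈ 0.987000
step 2 [1y] swap r/2=306/9629: DF=(1 − 306/9629·(0.987000))/(1+306/9629) = 2347/2500 ≈ 0.938800
step 3 [1.5y] zero: DF = P = 8963/10000 ≈ 0.896300

1 1/2 987/1000
2 1 2347/2500
3 3/2 8963/10000
DF(1.5y) = 8963/10000 ≈ 0.896300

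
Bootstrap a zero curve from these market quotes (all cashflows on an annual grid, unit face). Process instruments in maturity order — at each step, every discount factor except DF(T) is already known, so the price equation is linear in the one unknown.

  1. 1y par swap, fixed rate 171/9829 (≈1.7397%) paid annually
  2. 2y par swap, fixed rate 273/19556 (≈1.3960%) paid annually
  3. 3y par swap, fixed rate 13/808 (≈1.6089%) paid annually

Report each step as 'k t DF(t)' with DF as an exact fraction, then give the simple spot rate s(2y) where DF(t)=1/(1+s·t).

1 1 9829/10000
2 2 9727/10000
3 3 2383/2500
s(2y) = (1/(9727/10000) − 1)/(2) = 273/19454 ≈ 1.4033%

step 1 [1y] swap r/1=171/9829: DF=(1 − 171/9829·(0))/(1+171/9829) = 9829/10000 ≈ 0.982900
step 2 [2y] swap r/1=273/19556: DF=(1 − 273/19556·(0.982900))/(1+273/19556) = 9727/10000 ≈ 0.972700
step 3 [3y] swap r/1=13/808: DF=(1 − 13/808·(0.982900+0.972700))/(1+13/808) = 2383/2500 ≈ 0.953200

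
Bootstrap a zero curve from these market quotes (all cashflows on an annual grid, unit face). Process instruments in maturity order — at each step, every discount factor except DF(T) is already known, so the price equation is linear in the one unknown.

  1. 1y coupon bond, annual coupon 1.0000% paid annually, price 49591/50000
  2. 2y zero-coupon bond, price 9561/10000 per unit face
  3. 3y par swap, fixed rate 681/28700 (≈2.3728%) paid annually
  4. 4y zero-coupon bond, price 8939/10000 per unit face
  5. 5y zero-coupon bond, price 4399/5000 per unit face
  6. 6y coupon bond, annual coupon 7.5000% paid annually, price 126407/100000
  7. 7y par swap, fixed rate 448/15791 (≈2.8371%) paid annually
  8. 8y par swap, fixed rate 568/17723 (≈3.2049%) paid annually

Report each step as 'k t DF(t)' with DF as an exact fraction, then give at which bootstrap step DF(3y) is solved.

1 1 491/500
2 2 9561/10000
3 3 9319/10000
4 4 8939/10000
5 5 4399/5000
6 6 8519/10000
7 7 513/625
8 8 483/625
DF(3y) is solved at step 3

step 1 [1y] bond c/1=1/100: DF=(49591/50000 − 1/100·(0))/(1+1/100) = 491/500 ≈ 0.982000
step 2 [2y] zero: DF = P = 9561/10000 ≈ 0.956100
step 3 [3y] swap r/1=681/28700: DF=(1 − 681/28700·(0.982000+0.956100))/(1+681/28700) = 9319/10000 ≈ 0.931900
step 4 [4y] zero: DF = P = 8939/10000 ≈ 0.893900
step 5 [5y] zero: DF = P = 4399/5000 ≈ 0.879800
step 6 [6y] bond c/1=3/40: DF=(126407/100000 − 3/40·(0.982000+0.956100+0.931900+0.893900+0.879800))/(1+3/40) = 8519/10000 ≈ 0.851900
step 7 [7y] swap r/1=448/15791: DF=(1 − 448/15791·(0.982000+0.956100+0.931900+0.893900+0.879800+0.851900))/(1+448/15791) = 513/625 ≈ 0.820800
step 8 [8y] swap r/1=568/17723: DF=(1 − 568/17723·(0.982000+0.956100+0.931900+0.893900+0.879800+0.851900+0.820800))/(1+568/17723) = 483/625 ≈ 0.772800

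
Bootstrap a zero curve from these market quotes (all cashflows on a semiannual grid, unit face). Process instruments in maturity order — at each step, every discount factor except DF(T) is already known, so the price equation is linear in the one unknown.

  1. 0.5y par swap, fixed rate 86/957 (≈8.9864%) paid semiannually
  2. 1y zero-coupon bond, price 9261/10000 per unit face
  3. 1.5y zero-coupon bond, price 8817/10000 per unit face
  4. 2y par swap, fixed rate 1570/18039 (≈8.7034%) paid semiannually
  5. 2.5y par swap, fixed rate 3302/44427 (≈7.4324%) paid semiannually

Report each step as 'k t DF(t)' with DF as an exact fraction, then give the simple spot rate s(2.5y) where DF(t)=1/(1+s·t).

1 1/2 957/1000
2 1 9261/10000
3 3/2 8817/10000
4 2 843/1000
5 5/2 8349/10000
s(2.5y) = (1/(8349/10000) − 1)/(5/2) = 3302/41745 ≈ 7.9099%

step 1 [0.5y] swap r/2=43/957: DF=(1 − 43/957·(0))/(1+43/957) = 957/1000 ≈ 0.957000
step 2 [1y] zero: DF = P = 9261/10000 ≈ 0.926100
step 3 [1.5y] zero: DF = P = 8817/10000 ≈ 0.881700
step 4 [2y] swap r/2=785/18039: DF=(1 − 785/18039·(0.957000+0.926100+0.881700))/(1+785/18039) = 843/1000 ≈ 0.843000
step 5 [2.5y] swap r/2=1651/44427: DF=(1 − 1651/44427·(0.957000+0.926100+0.881700+0.843000))/(1+1651/44427) = 8349/10000 ≈ 0.834900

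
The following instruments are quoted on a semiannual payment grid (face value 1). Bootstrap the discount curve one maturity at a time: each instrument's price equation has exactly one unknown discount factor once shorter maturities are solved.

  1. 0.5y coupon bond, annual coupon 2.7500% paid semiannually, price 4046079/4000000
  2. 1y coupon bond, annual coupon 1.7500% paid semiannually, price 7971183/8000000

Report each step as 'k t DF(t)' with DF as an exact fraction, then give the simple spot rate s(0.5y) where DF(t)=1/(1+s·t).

step 1 [0.5y] bond c/2=11/800: DF=(4046079/4000000 − 11/800·(0))/(1+11/800) = 4989/5000 ≈ 0.997800
step 2 [1y] bond c/2=7/800: DF=(7971183/8000000 − 7/800·(0.997800))/(1+7/800) = 9791/10000 ≈ 0.979100

1 1/2 4989/5000
2 1 9791/10000
s(0.5y) = (1/(4989/5000) − 1)/(1/2) = 22/4989 ≈ 0.4410%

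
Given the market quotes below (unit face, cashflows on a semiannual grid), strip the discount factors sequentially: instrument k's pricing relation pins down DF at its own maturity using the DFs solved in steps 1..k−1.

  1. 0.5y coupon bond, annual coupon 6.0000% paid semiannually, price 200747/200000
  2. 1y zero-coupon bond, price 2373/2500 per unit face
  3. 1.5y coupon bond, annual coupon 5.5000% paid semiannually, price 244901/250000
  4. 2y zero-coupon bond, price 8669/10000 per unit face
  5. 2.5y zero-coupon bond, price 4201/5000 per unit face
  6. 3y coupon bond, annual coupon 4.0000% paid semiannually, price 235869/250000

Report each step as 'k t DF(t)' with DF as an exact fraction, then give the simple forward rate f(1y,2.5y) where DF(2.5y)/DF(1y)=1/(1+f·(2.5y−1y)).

1 1/2 1949/2000
2 1 2373/2500
3 3/2 9019/10000
4 2 8669/10000
5 5/2 4201/5000
6 3 8361/10000
f(1y,2.5y) = ((2373/2500)/(4201/5000) − 1)/(3/2) = 1090/12603 ≈ 8.6487%

step 1 [0.5y] bond c/2=3/100: DF=(200747/200000 − 3/100·(0))/(1+3/100) = 1949/2000 ≈ 0.974500
step 2 [1y] zero: DF = P = 2373/2500 ≈ 0.949200
step 3 [1.5y] bond c/2=11/400: DF=(244901/250000 − 11/400·(0.974500+0.949200))/(1+11/400) = 9019/10000 ≈ 0.901900
step 4 [2y] zero: DF = P = 8669/10000 ≈ 0.866900
step 5 [2.5y] zero: DF = P = 4201/5000 ≈ 0.840200
step 6 [3y] bond c/2=1/50: DF=(235869/250000 − 1/50·(0.974500+0.949200+0.901900+0.866900+0.840200))/(1+1/50) = 8361/10000 ≈ 0.836100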